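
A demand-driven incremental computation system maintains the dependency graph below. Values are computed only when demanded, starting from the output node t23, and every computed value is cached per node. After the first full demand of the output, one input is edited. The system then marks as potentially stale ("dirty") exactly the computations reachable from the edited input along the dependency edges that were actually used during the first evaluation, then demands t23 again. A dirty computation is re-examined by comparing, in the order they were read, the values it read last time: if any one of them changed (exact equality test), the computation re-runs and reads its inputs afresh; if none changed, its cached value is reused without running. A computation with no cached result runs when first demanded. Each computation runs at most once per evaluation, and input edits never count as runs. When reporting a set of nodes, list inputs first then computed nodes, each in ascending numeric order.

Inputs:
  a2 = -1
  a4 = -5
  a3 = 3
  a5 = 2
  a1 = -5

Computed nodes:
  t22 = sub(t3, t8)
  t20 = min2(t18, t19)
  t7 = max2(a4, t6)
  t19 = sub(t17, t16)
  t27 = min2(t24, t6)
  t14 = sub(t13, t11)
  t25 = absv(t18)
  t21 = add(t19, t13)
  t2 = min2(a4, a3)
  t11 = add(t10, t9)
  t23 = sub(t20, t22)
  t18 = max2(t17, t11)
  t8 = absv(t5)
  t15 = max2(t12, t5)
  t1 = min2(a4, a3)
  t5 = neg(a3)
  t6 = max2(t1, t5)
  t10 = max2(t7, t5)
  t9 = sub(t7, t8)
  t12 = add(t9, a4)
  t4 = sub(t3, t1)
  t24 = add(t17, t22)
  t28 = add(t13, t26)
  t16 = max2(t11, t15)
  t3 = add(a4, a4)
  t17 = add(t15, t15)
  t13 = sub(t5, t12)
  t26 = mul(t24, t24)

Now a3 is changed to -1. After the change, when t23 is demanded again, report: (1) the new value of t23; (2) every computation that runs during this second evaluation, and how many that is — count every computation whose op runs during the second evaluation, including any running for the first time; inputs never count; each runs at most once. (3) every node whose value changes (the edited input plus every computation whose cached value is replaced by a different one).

New value of t23: 12.
Computations that run: t1, t5, t6, t7, t8, t9, t10, t11, t12, t15, t16, t17, t18, t19, t20, t22, t23 — 17 in total.
Values that change: a3, t5, t6, t7, t8, t9, t10, t11, t12, t15, t16, t17, t18, t19, t20, t22, t23.

First evaluation (everything demanded from the output):
  t1 = min2(-5, 3) = -5
  t3 = add(-5, -5) = -10
  t5 = neg(3) = -3
  t6 = max2(-5, -3) = -3
  t7 = max2(-5, -3) = -3
  t8 = absv(-3) = 3
  t9 = sub(-3, 3) = -6
  t10 = max2(-3, -3) = -3
  t11 = add(-3, -6) = -9
  t12 = add(-6, -5) = -11
  t15 = max2(-11, -3) = -3
  t16 = max2(-9, -3) = -3
  t17 = add(-3, -3) = -6
  t18 = max2(-6, -9) = -6
  t19 = sub(-6, -3) = -3
  t20 = min2(-6, -3) = -6
  t22 = sub(-10, 3) = -13
  t23 = sub(-6, -13) = 7

Propagation after the edit:
  t1: runs — a3 3->-1; result -5 (same value as before).
  t5: runs — a3 3->-1; result 1.
  t6: runs — t5 -3->1; result 1.
  t7: runs — t6 -3->1; result 1.
  t8: runs — t5 -3->1; result 1.
  t9: runs — t7 -3->1; t8 3->1; result 0.
  t10: runs — t7 -3->1; t5 -3->1; result 1.
  t11: runs — t10 -3->1; t9 -6->0; result 1.
  t12: runs — t9 -6->0; result -5.
  t15: runs — t12 -11->-5; t5 -3->1; result 1.
  t16: runs — t11 -9->1; t15 -3->1; result 1.
  t17: runs — t15 -3->1; t15 -3->1; result 2.
  t18: runs — t17 -6->2; t11 -9->1; result 2.
  t19: runs — t17 -6->2; t16 -3->1; result 1.
  t20: runs — t18 -6->2; t19 -3->1; result 1.
  t22: runs — t8 3->1; result -11.
  t23: runs — t20 -6->1; t22 -13->-11; result 12.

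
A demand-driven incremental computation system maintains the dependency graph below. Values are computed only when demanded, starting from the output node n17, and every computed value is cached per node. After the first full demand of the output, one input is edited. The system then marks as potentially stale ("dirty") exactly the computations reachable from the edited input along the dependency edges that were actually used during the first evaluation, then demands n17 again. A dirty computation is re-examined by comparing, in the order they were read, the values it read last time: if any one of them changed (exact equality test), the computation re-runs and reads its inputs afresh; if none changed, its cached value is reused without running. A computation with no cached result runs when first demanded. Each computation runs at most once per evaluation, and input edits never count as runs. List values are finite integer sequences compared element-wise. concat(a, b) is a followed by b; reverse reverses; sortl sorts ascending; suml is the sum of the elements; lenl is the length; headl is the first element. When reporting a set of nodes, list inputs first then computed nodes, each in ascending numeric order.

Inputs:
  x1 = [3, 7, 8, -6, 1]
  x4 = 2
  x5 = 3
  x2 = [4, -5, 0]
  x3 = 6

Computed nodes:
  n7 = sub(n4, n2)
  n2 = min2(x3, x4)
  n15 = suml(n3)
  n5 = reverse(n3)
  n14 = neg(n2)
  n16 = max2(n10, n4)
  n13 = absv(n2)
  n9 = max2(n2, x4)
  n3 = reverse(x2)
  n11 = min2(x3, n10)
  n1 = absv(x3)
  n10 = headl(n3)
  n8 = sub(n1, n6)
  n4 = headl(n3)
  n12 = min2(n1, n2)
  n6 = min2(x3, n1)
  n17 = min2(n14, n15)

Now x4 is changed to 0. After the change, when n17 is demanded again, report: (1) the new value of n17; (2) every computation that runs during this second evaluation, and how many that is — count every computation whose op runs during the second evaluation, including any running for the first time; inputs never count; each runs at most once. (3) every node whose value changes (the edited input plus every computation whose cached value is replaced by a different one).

New value of n17: -1.
Computations that run: n2, n14, n17 — 3 in total.
Values that change: x4, n2, n14, n17.

First evaluation (everything demanded from the output):
  n2 = min2(6, 2) = 2
  n3 = reverse([4, -5, 0]) = [0, -5, 4]
  n14 = neg(2) = -2
  n15 = suml([0, -5, 4]) = -1
  n17 = min2(-2, -1) = -2

Propagation after the edit:
  n2: runs — x4 2->0; result 0.
  n14: runs — n2 2->0; result 0.
  n17: runs — n14 -2->0; result -1.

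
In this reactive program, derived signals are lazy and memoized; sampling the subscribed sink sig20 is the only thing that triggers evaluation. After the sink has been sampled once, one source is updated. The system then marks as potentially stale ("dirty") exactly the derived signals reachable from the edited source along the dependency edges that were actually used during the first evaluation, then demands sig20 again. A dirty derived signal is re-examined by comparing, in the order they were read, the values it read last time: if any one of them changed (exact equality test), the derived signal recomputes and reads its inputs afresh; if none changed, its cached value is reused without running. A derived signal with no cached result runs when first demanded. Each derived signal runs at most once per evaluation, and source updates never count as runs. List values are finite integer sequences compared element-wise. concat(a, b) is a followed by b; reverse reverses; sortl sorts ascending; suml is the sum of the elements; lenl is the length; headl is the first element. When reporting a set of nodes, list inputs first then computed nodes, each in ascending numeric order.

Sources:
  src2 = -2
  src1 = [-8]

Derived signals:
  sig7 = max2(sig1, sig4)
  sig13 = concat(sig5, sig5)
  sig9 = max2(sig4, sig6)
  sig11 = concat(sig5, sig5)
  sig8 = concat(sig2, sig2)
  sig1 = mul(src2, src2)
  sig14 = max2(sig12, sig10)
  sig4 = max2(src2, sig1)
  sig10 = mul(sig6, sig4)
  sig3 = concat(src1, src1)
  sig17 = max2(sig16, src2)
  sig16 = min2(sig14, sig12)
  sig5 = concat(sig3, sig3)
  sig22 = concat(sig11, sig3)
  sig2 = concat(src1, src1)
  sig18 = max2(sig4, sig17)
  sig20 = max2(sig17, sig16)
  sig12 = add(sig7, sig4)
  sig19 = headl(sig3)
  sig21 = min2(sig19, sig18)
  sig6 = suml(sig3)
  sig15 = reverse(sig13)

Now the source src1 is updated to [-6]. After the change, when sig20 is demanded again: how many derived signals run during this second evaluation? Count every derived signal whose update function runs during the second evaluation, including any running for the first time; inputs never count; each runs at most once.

First demand of the output computes:
  sig1 = mul(-2, -2) = 4
  sig3 = concat([-8], [-8]) = [-8, -8]
  sig4 = max2(-2, 4) = 4
  sig6 = suml([-8, -8]) = -16
  sig7 = max2(4, 4) = 4
  sig10 = mul(-16, 4) = -64
  sig12 = add(4, 4) = 8
  sig14 = max2(8, -64) = 8
  sig16 = min2(8, 8) = 8
  sig17 = max2(8, -2) = 8
  sig20 = max2(8, 8) = 8

After the edit, cleaning proceeds:
  sig3: a read changed (src1 [-8]->[-6]; src1 [-8]->[-6]) — executes, giving [-6, -6].
  sig6: a read changed (sig3 [-8, -8]->[-6, -6]) — executes, giving -12.
  sig10: a read changed (sig6 -16->-12) — executes, giving -48.
  sig14: a read changed (sig10 -64->-48) — executes, giving 8 — identical to its old value.
  sig16: dirty, but its reads are unchanged (sig14 unchanged, sig12 unchanged); cached 8 stands.
  sig17: dirty, but its reads are unchanged (sig16 unchanged, src2 unchanged); cached 8 stands.
  sig20: dirty, but its reads are unchanged (sig17 unchanged, sig16 unchanged); cached 8 stands.

Note the absorption at sig14: it re-runs yet its value is the same, leaving the output's value untouched.

4 derived signals run: sig3, sig6, sig10, sig14.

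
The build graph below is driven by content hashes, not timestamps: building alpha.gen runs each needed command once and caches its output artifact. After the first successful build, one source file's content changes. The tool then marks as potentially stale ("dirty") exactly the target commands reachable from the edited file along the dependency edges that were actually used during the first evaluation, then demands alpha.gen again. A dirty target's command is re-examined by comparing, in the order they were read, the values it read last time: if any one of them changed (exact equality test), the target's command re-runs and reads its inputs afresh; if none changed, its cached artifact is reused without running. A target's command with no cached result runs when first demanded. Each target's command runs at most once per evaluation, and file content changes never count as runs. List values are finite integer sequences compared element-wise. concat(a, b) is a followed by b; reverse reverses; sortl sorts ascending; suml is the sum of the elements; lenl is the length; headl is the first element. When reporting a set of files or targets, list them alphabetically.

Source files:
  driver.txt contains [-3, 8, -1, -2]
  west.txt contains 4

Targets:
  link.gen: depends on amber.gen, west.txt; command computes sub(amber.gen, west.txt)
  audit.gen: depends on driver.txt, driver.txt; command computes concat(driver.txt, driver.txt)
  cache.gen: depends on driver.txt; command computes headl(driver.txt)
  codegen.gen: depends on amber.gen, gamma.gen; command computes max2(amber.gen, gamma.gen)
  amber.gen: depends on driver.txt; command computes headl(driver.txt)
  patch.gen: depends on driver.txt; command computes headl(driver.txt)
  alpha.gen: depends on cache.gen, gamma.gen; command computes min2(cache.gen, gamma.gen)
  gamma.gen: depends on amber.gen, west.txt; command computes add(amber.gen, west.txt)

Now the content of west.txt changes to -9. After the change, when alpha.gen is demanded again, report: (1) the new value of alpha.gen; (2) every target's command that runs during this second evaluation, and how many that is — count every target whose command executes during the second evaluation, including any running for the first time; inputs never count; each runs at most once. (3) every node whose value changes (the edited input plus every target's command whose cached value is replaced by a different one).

Initial pass — values computed on the first demand:
  amber.gen = headl([-3, 8, -1, -2]) = -3
  cache.gen = headl([-3, 8, -1, -2]) = -3
  gamma.gen = add(-3, 4) = 1
  alpha.gen = min2(-3, 1) = -3

Second demand — change propagation:
  gamma.gen: re-runs because west.txt 4->-9; new result -12.
  alpha.gen: re-runs because gamma.gen 1->-12; new result -12.

alpha.gen now evaluates to -12.
Run set: alpha.gen, gamma.gen (2 run).
Changed values: alpha.gen, gamma.gen, west.txt.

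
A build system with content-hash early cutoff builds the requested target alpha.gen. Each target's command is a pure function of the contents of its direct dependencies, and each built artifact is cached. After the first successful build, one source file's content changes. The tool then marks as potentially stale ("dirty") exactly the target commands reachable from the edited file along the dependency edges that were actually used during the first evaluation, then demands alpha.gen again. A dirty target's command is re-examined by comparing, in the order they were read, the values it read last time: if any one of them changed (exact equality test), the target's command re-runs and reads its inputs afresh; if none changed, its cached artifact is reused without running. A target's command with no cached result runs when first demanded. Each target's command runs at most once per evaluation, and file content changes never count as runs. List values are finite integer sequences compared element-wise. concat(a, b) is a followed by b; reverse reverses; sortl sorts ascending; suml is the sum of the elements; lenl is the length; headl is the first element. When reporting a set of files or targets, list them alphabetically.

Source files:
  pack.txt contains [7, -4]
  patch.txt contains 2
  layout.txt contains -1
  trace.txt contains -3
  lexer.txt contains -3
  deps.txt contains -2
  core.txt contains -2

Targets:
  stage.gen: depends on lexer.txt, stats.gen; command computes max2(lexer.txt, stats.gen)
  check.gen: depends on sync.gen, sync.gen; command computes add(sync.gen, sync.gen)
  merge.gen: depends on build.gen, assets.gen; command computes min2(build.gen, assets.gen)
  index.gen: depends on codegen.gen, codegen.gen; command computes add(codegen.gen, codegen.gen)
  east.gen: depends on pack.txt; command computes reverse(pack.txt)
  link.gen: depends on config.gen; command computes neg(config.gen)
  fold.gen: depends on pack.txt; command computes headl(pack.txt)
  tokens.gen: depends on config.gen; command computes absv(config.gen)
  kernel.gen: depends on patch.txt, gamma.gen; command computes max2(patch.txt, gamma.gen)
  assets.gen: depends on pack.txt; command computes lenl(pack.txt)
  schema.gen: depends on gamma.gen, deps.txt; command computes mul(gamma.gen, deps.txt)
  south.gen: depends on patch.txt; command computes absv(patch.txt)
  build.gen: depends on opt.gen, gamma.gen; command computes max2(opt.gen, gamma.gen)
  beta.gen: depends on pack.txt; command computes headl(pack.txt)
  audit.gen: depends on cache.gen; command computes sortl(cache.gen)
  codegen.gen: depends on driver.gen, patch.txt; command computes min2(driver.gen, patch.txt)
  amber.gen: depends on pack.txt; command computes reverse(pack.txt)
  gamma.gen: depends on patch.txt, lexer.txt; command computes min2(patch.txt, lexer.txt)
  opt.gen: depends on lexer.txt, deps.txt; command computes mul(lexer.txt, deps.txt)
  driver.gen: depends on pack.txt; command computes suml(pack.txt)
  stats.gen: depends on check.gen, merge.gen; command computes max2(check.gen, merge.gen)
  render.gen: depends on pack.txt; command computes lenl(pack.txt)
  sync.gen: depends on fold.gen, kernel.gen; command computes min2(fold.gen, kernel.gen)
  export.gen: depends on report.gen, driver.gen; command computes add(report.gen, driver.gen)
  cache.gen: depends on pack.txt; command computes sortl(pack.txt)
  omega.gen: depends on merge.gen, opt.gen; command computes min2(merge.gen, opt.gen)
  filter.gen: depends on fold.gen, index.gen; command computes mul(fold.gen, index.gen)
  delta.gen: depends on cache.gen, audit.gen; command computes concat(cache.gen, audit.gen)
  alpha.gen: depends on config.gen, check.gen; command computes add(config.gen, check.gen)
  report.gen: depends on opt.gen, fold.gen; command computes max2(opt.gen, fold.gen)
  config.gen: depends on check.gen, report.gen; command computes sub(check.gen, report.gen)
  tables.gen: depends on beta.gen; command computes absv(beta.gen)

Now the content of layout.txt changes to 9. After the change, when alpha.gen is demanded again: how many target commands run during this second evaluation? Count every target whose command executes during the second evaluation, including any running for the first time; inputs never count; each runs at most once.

Target commands that run: none — 0 in total.
Key observation: layout.txt is never demanded by the output, so the edit triggers no recomputation at all.

First evaluation (everything demanded from the output):
  fold.gen = headl([7, -4]) = 7
  gamma.gen = min2(2, -3) = -3
  kernel.gen = max2(2, -3) = 2
  opt.gen = mul(-3, -2) = 6
  report.gen = max2(6, 7) = 7
  sync.gen = min2(7, 2) = 2
  check.gen = add(2, 2) = 4
  config.gen = sub(4, 7) = -3
  alpha.gen = add(-3, 4) = 1

Propagation after the edit:
  layout.txt feeds no computation that the output demands — nothing is marked dirty and nothing runs.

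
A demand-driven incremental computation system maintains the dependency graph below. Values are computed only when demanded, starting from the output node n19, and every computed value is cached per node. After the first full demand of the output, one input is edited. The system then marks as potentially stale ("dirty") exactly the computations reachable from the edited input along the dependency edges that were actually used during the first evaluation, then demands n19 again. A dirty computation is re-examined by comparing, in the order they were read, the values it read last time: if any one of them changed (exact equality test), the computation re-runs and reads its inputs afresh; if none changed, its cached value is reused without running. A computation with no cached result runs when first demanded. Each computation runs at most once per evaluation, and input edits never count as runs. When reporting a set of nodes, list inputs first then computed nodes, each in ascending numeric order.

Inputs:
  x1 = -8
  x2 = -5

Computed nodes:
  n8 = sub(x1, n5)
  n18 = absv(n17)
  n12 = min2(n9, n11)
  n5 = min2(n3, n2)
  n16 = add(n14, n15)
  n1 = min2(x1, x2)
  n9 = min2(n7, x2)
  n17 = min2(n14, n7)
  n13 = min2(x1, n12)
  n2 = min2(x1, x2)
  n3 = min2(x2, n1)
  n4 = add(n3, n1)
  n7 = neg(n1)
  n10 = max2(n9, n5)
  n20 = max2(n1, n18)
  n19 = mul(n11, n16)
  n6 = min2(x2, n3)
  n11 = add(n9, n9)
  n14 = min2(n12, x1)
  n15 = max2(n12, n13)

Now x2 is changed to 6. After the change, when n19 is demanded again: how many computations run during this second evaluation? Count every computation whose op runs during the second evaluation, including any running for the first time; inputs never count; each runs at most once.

Computations that run: n1, n9, n11, n12, n13, n14, n15, n16, n19 — 9 in total.
Key observation: the cutoff stops propagation at n7 — its inputs' values are unchanged, so it reuses its cache.

First evaluation (everything demanded from the output):
  n1 = min2(-8, -5) = -8
  n7 = neg(-8) = 8
  n9 = min2(8, -5) = -5
  n11 = add(-5, -5) = -10
  n12 = min2(-5, -10) = -10
  n13 = min2(-8, -10) = -10
  n14 = min2(-10, -8) = -10
  n15 = max2(-10, -10) = -10
  n16 = add(-10, -10) = -20
  n19 = mul(-10, -20) = 200

Propagation after the edit:
  n1: runs — x2 -5->6; result -8 (same value as before).
  n7: checked — values it read are unchanged (n1 unchanged); reused cached 8 without running.
  n9: runs — x2 -5->6; result 6.
  n11: runs — n9 -5->6; n9 -5->6; result 12.
  n12: runs — n9 -5->6; n11 -10->12; result 6.
  n13: runs — n12 -10->6; result -8.
  n14: runs — n12 -10->6; result -8.
  n15: runs — n12 -10->6; n13 -10->-8; result 6.
  n16: runs — n14 -10->-8; n15 -10->6; result -2.
  n19: runs — n11 -10->12; n16 -20->-2; result -24.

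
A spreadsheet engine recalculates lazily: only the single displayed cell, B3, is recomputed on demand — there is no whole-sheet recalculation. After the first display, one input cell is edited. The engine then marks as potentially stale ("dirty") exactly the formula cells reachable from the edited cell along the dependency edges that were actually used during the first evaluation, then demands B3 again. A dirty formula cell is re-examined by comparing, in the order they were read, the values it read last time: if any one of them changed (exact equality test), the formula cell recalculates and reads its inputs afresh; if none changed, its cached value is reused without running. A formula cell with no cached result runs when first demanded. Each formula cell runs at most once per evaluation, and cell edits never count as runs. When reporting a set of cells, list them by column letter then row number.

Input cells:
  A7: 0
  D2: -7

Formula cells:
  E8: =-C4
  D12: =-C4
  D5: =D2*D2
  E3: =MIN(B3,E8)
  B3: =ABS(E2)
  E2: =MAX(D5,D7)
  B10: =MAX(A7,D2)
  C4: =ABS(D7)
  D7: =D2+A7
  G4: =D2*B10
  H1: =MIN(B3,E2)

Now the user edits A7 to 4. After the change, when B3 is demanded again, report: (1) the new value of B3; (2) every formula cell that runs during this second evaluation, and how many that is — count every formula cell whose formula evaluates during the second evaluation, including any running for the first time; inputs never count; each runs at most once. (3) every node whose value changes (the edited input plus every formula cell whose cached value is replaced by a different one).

New value of B3: 49.
Formula cells that run: D7, E2 — 2 in total.
Values that change: A7, D7.
Key observation: the change is absorbed at E2 — it re-runs but produces the same value, and the output's value is unchanged.

First evaluation (everything demanded from the output):
  D5 = -7 * -7 = 49
  D7 = -7 + 0 = -7
  E2 = MAX(49, -7) = 49
  B3 = ABS(49) = 49

Propagation after the edit:
  D7: runs — A7 0->4; result -3.
  E2: runs — D7 -7->-3; result 49 (same value as before).
  B3: checked — values it read are unchanged (E2 unchanged); reused cached 49 without running.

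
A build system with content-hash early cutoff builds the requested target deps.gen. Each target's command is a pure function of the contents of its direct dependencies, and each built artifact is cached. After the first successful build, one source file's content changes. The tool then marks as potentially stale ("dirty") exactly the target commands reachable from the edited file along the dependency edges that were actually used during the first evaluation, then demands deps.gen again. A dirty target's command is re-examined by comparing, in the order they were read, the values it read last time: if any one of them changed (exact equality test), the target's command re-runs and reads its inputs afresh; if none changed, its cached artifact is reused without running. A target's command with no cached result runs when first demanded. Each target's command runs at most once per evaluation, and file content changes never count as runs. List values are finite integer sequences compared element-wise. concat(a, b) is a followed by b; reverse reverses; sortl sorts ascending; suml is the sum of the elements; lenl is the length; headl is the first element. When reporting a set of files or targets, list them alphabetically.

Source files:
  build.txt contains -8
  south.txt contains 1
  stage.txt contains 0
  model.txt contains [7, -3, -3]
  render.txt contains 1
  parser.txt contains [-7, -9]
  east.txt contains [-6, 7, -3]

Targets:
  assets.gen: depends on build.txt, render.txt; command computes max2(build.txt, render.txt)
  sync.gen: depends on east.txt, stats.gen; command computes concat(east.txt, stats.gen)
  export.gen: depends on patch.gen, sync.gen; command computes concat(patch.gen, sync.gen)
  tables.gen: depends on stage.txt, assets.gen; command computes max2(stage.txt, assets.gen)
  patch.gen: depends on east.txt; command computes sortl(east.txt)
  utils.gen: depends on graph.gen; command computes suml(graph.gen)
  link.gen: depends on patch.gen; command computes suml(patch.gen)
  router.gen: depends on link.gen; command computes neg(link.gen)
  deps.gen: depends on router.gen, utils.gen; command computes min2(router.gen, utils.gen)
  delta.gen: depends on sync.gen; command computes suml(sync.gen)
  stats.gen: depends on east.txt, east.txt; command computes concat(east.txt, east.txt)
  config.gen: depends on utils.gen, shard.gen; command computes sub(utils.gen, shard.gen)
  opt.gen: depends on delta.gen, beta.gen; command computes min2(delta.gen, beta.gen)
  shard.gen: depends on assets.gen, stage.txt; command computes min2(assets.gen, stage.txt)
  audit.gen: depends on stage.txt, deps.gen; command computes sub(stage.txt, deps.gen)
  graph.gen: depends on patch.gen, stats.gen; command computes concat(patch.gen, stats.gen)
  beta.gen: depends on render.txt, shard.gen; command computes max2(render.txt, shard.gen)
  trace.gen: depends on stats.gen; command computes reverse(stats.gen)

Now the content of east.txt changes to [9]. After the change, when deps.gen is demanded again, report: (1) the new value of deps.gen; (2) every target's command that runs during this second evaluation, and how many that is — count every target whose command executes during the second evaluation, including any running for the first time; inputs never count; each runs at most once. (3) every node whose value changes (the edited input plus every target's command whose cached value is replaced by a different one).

New value of deps.gen: -9.
Target commands that run: deps.gen, graph.gen, link.gen, patch.gen, router.gen, stats.gen, utils.gen — 7 in total.
Values that change: deps.gen, east.txt, graph.gen, link.gen, patch.gen, router.gen, stats.gen, utils.gen.

First evaluation (everything demanded from the output):
  patch.gen = sortl([-6, 7, -3]) = [-6, -3, 7]
  link.gen = suml([-6, -3, 7]) = -2
  router.gen = neg(-2) = 2
  stats.gen = concat([-6, 7, -3], [-6, 7, -3]) = [-6, 7, -3, -6, 7, -3]
  graph.gen = concat([-6, -3, 7], [-6, 7, -3, -6, 7, -3]) = [-6, -3, 7, -6, 7, -3, -6, 7, -3]
  utils.gen = suml([-6, -3, 7, -6, 7, -3, -6, 7, -3]) = -6
  deps.gen = min2(2, -6) = -6

Propagation after the edit:
  patch.gen: runs — east.txt [-6, 7, -3]->[9]; result [9].
  link.gen: runs — patch.gen [-6, -3, 7]->[9]; result 9.
  router.gen: runs — link.gen -2->9; result -9.
  stats.gen: runs — east.txt [-6, 7, -3]->[9]; east.txt [-6, 7, -3]->[9]; result [9, 9].
  graph.gen: runs — patch.gen [-6, -3, 7]->[9]; stats.gen [-6, 7, -3, -6, 7, -3]->[9, 9]; result [9, 9, 9].
  utils.gen: runs — graph.gen [-6, -3, 7, -6, 7, -3, -6, 7, -3]->[9, 9, 9]; result 27.
  deps.gen: runs — router.gen 2->-9; utils.gen -6->27; result -9.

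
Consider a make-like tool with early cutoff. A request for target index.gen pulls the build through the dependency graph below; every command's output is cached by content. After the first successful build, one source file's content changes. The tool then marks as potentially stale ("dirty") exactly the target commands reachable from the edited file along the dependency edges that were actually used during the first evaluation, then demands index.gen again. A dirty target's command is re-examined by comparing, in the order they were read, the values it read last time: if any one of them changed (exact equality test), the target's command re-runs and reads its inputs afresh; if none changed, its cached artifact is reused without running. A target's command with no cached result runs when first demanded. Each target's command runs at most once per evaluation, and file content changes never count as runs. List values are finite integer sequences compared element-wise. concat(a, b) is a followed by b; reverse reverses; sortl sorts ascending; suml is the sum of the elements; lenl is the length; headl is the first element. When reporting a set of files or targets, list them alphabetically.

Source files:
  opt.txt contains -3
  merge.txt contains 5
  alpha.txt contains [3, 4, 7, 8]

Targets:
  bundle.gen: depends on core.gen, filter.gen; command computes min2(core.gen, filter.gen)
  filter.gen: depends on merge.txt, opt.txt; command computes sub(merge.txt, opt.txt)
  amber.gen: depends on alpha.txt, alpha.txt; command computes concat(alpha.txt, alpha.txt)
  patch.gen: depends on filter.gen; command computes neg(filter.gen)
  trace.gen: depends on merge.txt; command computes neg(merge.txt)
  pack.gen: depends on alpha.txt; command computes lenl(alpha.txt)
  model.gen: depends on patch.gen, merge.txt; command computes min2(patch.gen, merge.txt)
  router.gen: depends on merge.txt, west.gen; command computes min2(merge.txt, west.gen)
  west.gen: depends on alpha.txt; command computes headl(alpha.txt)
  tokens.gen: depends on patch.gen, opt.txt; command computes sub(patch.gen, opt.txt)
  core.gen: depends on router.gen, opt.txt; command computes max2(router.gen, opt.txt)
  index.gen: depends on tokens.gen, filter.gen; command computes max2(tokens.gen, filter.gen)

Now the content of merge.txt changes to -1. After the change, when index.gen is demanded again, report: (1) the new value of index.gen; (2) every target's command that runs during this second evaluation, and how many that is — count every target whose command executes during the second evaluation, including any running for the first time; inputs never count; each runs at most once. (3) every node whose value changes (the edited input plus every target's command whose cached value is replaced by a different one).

Demanding index.gen again yields 2.
4 target commands run: filter.gen, index.gen, patch.gen, tokens.gen.
The nodes whose values change: filter.gen, index.gen, merge.txt, patch.gen, tokens.gen.

First demand of the output computes:
  filter.gen = sub(5, -3) = 8
  patch.gen = neg(8) = -8
  tokens.gen = sub(-8, -3) = -5
  index.gen = max2(-5, 8) = 8

After the edit, cleaning proceeds:
  filter.gen: a read changed (merge.txt 5->-1) — executes, giving 2.
  patch.gen: a read changed (filter.gen 8->2) — executes, giving -2.
  tokens.gen: a read changed (patch.gen -8->-2) — executes, giving 1.
  index.gen: a read changed (tokens.gen -5->1; filter.gen 8->2) — executes, giving 2.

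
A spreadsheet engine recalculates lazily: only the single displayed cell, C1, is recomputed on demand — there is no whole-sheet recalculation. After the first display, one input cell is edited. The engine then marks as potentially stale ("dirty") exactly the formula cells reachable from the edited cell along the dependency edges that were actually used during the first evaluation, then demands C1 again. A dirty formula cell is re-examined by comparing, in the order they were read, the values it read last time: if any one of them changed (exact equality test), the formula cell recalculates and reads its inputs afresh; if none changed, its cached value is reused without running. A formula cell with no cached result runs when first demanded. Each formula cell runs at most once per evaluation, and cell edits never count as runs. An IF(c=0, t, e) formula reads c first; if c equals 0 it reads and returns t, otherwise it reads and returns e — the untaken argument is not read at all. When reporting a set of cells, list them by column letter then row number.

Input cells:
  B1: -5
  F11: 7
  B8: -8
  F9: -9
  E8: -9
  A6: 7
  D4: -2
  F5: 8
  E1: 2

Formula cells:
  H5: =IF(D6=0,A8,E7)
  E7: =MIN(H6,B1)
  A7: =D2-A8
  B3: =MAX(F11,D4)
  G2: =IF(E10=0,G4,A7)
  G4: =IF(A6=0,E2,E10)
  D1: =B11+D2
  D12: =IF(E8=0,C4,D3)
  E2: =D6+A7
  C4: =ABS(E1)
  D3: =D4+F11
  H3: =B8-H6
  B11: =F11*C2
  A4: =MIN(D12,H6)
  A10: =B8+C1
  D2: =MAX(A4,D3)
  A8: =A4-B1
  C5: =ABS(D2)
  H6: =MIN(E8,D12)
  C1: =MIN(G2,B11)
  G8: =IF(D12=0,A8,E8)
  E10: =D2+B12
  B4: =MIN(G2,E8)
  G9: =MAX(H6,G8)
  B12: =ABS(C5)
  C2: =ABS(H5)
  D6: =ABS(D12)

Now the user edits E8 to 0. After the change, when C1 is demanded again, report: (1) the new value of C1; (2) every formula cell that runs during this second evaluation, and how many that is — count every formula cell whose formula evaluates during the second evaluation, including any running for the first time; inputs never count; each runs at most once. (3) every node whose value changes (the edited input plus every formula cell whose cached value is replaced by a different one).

New value of C1: 0.
Formula cells that run: A4, A7, A8, B11, C1, C2, C4, D2, D6, D12, E7, G2, H5, H6 — 14 in total.
Values that change: A4, A7, A8, B11, C1, C2, D6, D12, E7, E8, G2, H5, H6.
Key observation: a condition flipped, so demand reaches new nodes — C4 runs for the first time.

First evaluation (everything demanded from the output):
  D3 = -2 + 7 = 5
  D12 = IF(E8=0: E8=-9 -> else branch D3) = 5
  D6 = ABS(5) = 5
  H6 = MIN(-9, 5) = -9
  A4 = MIN(5, -9) = -9
  A8 = -9 - -5 = -4
  D2 = MAX(-9, 5) = 5
  A7 = 5 - -4 = 9
  C5 = ABS(5) = 5
  B12 = ABS(5) = 5
  E7 = MIN(-9, -5) = -9
  E10 = 5 + 5 = 10
  G2 = IF(E10=0: E10=10 -> else branch A7) = 9
  H5 = IF(D6=0: D6=5 -> else branch E7) = -9
  C2 = ABS(-9) = 9
  B11 = 7 * 9 = 63
  C1 = MIN(9, 63) = 9

Propagation after the edit:
  C4: demanded for the first time — runs, produces 2.
  D12: runs — E8 -9->0; result 2.
  D6: runs — D12 5->2; result 2.
  H6: runs — E8 -9->0; D12 5->2; result 0.
  A4: runs — D12 5->2; H6 -9->0; result 0.
  A8: runs — A4 -9->0; result 5.
  D2: runs — A4 -9->0; result 5 (same value as before).
  A7: runs — A8 -4->5; result 0.
  C5: checked — values it read are unchanged (D2 unchanged); reused cached 5 without running.
  B12: checked — values it read are unchanged (C5 unchanged); reused cached 5 without running.
  E7: runs — H6 -9->0; result -5.
  E10: checked — values it read are unchanged (D2 unchanged, B12 unchanged); reused cached 10 without running.
  G2: runs — A7 9->0; result 0.
  H5: runs — D6 5->2; E7 -9->-5; result -5.
  C2: runs — H5 -9->-5; result 5.
  B11: runs — C2 9->5; result 35.
  C1: runs — G2 9->0; B11 63->35; result 0.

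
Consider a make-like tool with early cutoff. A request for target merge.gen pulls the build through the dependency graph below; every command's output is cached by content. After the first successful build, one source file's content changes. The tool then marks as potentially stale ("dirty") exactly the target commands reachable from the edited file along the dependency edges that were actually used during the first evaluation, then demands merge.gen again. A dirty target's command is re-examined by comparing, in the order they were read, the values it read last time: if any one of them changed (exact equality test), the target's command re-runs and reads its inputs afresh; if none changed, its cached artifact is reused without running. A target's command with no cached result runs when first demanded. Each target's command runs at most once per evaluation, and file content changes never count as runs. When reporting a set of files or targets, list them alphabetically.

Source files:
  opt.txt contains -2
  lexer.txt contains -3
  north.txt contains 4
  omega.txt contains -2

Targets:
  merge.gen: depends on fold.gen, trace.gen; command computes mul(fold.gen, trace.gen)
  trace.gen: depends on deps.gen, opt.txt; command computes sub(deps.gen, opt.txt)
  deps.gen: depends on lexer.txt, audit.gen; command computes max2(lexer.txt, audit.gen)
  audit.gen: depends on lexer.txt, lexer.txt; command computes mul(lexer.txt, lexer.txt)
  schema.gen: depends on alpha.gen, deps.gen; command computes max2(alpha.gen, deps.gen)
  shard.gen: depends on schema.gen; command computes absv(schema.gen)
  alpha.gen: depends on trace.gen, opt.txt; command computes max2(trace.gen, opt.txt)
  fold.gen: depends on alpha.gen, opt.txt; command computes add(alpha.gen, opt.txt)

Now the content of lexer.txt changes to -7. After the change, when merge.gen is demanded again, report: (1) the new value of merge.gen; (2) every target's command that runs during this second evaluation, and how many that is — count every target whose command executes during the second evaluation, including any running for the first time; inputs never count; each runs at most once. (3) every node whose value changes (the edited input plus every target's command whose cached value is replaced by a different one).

First demand of the output computes:
  audit.gen = mul(-3, -3) = 9
  deps.gen = max2(-3, 9) = 9
  trace.gen = sub(9, -2) = 11
  alpha.gen = max2(11, -2) = 11
  fold.gen = add(11, -2) = 9
  merge.gen = mul(9, 11) = 99

After the edit, cleaning proceeds:
  audit.gen: a read changed (lexer.txt -3->-7; lexer.txt -3->-7) — executes, giving 49.
  deps.gen: a read changed (lexer.txt -3->-7; audit.gen 9->49) — executes, giving 49.
  trace.gen: a read changed (deps.gen 9->49) — executes, giving 51.
  alpha.gen: a read changed (trace.gen 11->51) — executes, giving 51.
  fold.gen: a read changed (alpha.gen 11->51) — executes, giving 49.
  merge.gen: a read changed (fold.gen 9->49; trace.gen 11->51) — executes, giving 2499.

Demanding merge.gen again yields 2499.
6 target commands run: alpha.gen, audit.gen, deps.gen, fold.gen, merge.gen, trace.gen.
The nodes whose values change: alpha.gen, audit.gen, deps.gen, fold.gen, lexer.txt, merge.gen, trace.gen.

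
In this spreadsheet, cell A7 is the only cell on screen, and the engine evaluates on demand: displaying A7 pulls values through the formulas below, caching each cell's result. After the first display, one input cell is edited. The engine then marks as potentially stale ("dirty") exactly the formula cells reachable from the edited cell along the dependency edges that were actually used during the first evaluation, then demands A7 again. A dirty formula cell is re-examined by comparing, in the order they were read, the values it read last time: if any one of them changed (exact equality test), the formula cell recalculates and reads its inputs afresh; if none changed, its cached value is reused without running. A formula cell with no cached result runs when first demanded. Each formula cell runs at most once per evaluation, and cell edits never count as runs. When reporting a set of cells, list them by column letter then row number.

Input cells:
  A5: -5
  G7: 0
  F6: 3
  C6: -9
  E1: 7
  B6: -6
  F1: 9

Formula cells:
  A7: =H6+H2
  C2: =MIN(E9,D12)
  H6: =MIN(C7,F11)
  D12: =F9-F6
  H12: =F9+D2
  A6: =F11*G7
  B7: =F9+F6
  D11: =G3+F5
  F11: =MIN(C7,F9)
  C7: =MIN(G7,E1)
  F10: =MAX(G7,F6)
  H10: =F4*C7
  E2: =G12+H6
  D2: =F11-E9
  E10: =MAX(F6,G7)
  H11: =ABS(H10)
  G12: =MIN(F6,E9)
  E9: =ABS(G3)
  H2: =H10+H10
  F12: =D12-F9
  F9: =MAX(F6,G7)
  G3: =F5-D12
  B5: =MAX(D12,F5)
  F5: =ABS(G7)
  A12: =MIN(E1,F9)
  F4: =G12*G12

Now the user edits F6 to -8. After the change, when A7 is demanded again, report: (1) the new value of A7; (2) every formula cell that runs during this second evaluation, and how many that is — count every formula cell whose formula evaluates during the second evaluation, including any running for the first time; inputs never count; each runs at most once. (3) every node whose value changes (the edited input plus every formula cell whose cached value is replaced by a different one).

A7 now evaluates to 0.
Run set: D12, E9, F4, F9, F11, G3, G12, H10 (8 run).
Changed values: D12, E9, F4, F6, F9, G3, G12.
The important point: at H6 every value read last time is unchanged, so the dirty flag clears without a run.

Initial pass — values computed on the first demand:
  C7 = MIN(0, 7) = 0
  F5 = ABS(0) = 0
  F9 = MAX(3, 0) = 3
  D12 = 3 - 3 = 0
  F11 = MIN(0, 3) = 0
  G3 = 0 - 0 = 0
  E9 = ABS(0) = 0
  G12 = MIN(3, 0) = 0
  F4 = 0 * 0 = 0
  H6 = MIN(0, 0) = 0
  H10 = 0 * 0 = 0
  H2 = 0 + 0 = 0
  A7 = 0 + 0 = 0

Second demand — change propagation:
  F9: re-runs because F6 3->-8; new result 0.
  D12: re-runs because F9 3->0; F6 3->-8; new result 8.
  F11: re-runs because F9 3->0; new result 0 (unchanged).
  G3: re-runs because D12 0->8; new result -8.
  E9: re-runs because G3 0->-8; new result 8.
  G12: re-runs because F6 3->-8; E9 0->8; new result -8.
  F4: re-runs because G12 0->-8; G12 0->-8; new result 64.
  H6: re-examined; everything it read last time is the same (C7 unchanged, F11 unchanged) — cache 0 kept, no run.
  H10: re-runs because F4 0->64; new result 0 (unchanged).
  H2: re-examined; everything it read last time is the same (H10 unchanged, H10 unchanged) — cache 0 kept, no run.
  A7: re-examined; everything it read last time is the same (H6 unchanged, H2 unchanged) — cache 0 kept, no run.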